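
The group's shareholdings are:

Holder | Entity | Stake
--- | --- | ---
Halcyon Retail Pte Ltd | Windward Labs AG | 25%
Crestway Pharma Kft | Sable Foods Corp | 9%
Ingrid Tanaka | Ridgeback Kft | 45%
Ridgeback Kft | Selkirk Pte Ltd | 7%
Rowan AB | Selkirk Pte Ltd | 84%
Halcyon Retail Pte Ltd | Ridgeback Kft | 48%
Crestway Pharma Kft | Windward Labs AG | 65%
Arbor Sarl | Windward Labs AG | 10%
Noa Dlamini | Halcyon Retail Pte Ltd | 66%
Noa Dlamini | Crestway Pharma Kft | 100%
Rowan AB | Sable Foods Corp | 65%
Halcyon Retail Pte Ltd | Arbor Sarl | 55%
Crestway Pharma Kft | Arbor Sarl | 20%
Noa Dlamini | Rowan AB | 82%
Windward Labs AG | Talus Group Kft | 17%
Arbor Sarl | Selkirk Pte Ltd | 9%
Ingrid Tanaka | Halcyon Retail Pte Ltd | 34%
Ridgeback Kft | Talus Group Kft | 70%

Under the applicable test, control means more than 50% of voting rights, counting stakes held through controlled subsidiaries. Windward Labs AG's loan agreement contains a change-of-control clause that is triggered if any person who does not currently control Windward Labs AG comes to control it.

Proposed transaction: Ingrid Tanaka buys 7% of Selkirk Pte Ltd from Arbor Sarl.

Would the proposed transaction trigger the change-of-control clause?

No

The purchase adds only to Ingrid's holdings (Arbor's stake shrinks), so Ingrid is the only person who could newly come to control Windward.
Ingrid's largest direct stake is 45% in Ridgeback, which does not meet the threshold, so Ingrid controls no company.
Neither Ingrid nor any entity Ingrid controls holds any voting interest in Windward.
So before the transaction, Ingrid does not control Windward.
After the purchase, Ingrid holds 7% of Selkirk directly, and Arbor's stake falls to 2%.
Ingrid's side now holds 7% of Selkirk, not > 50%, so Ingrid still does not control Selkirk.
After the transaction, neither Ingrid nor any entity Ingrid controls holds a voting interest in Windward, so Ingrid still does not control it.
No new person acquires control, so the clause is not triggered.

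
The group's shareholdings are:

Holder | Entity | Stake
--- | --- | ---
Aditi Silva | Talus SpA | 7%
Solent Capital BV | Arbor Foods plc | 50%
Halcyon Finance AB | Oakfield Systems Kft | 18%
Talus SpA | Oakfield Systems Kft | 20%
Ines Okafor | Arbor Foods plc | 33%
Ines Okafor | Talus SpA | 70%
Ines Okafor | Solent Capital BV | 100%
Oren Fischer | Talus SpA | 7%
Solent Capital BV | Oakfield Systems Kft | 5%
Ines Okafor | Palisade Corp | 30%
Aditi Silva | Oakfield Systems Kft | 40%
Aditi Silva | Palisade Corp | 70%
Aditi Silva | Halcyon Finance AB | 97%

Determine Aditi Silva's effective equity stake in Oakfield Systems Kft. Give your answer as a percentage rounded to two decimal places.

Aditi reaches Oakfield along 3 paths.
Via Halcyon: 97% × 18% = 17.46%.
Via Talus: 7% × 20% = 1.4%.
Direct stake: 40% = 40%.
Total: 17.46% + 1.4% + 40% = 58.86%.

58.86%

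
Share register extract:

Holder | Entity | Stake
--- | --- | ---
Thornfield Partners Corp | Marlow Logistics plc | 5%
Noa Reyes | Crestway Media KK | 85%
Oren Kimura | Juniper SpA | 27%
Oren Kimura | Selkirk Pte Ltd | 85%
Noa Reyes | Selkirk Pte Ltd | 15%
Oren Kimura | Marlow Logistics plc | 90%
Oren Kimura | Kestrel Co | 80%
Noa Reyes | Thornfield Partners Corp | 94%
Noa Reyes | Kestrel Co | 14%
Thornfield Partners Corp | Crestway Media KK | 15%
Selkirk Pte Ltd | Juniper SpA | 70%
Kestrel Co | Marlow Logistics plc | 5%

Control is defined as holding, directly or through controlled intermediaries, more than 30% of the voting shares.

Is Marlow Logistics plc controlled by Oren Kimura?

Yes

Oren holds 80% of Kestrel, so Oren controls Kestrel.
Kestrel and Oren together hold 5% + 90% = 95% of Marlow, so Oren controls Marlow.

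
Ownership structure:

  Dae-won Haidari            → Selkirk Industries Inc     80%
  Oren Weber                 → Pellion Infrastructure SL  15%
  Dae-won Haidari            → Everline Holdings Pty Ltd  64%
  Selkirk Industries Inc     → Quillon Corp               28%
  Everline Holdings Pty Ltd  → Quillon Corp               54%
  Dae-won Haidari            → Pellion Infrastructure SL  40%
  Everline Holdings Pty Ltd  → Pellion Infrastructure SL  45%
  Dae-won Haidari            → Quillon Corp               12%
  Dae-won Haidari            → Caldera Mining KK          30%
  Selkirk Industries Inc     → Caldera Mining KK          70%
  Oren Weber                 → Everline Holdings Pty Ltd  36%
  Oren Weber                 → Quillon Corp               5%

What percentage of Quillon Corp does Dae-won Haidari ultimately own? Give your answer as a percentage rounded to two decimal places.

Dae-won reaches Quillon along 3 paths.
Via Everline: 64% × 54% = 34.56%.
Via Selkirk: 80% × 28% = 22.4%.
Direct stake: 12% = 12%.
Total: 34.56% + 22.4% + 12% = 68.96%.

68.96%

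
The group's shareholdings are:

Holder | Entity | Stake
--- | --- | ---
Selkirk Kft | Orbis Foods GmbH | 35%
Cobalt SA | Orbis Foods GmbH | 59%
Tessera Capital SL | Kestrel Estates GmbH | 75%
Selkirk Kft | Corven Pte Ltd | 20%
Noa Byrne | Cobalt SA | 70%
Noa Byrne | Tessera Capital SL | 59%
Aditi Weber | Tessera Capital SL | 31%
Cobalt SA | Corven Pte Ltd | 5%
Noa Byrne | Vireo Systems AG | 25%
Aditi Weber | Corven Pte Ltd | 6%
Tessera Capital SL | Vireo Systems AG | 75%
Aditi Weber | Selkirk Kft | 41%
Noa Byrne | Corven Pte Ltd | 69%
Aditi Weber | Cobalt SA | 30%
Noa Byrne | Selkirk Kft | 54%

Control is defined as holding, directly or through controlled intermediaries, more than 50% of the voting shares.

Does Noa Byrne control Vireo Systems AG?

Noa holds 59% of Tessera, so Noa controls Tessera.
Tessera and Noa together hold 75% + 25% = 100% of Vireo, so Noa controls Vireo.

Yes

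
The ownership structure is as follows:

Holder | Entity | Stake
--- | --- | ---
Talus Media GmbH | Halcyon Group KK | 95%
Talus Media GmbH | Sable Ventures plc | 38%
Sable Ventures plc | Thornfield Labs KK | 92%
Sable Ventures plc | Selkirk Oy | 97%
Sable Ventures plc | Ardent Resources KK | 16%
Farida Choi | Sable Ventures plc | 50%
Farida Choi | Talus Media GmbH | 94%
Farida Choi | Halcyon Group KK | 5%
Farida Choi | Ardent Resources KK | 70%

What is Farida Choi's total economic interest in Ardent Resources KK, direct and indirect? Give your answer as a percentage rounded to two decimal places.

83.72%

Farida reaches Ardent along 3 paths.
Via Talus → Sable: 94% × 38% × 16% = 5.7152%.
Via Sable: 50% × 16% = 8%.
Direct stake: 70% = 70%.
Total: 5.7152% + 8% + 70% = 83.7152%.
Rounded: 83.72%.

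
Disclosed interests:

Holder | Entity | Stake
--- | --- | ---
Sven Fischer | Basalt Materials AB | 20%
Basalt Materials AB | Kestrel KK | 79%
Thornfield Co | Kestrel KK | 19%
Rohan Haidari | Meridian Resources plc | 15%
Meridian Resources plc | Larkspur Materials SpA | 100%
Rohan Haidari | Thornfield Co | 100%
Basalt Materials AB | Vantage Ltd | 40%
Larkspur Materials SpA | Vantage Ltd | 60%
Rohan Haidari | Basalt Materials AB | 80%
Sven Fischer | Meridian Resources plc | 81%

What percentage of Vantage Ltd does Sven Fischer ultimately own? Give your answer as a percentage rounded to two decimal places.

Sven reaches Vantage along 2 paths.
Via Basalt: 20% × 40% = 8%.
Via Meridian → Larkspur: 81% × 100% × 60% = 48.6%.
Total: 8% + 48.6% = 56.6%.
Rounded: 56.60%.

56.60%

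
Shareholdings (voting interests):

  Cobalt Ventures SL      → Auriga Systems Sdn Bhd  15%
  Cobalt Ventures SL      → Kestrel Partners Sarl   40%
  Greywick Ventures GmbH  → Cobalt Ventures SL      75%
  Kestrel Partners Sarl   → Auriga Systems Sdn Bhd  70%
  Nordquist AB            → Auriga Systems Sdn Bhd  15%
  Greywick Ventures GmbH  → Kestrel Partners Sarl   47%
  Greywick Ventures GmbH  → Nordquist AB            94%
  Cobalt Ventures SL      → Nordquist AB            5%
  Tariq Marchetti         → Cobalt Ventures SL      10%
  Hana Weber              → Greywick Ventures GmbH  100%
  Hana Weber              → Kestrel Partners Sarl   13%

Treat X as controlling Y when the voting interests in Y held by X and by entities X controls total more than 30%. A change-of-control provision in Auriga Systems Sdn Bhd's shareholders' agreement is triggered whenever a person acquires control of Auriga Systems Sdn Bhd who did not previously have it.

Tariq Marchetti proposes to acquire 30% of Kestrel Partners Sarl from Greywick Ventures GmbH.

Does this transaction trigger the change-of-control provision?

The purchase adds only to Tariq's holdings (Greywick's stake shrinks), so Tariq is the only person who could newly come to control Auriga.
Tariq's largest direct stake is 10% in Cobalt, which does not meet the threshold, so Tariq controls no company.
Neither Tariq nor any entity Tariq controls holds any voting interest in Auriga.
So before the transaction, Tariq does not control Auriga.
After the purchase, Tariq holds 30% of Kestrel directly, and Greywick's stake falls to 17%.
Tariq's side now holds 30% of Kestrel, not > 30%, so Tariq still does not control Kestrel.
After the transaction, neither Tariq nor any entity Tariq controls holds a voting interest in Auriga, so Tariq still does not control it.
No new person acquires control, so the clause is not triggered.

No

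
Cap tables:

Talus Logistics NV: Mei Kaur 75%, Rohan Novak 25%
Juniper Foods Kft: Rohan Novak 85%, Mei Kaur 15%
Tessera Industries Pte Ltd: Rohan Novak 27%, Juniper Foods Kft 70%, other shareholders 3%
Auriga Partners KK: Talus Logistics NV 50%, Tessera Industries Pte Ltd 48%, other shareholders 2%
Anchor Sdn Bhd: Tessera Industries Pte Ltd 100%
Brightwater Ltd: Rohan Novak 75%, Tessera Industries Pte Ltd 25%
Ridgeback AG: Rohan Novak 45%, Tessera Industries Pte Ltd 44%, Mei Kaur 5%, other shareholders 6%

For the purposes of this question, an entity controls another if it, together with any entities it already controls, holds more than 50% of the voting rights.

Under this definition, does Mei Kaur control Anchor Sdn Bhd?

No

Mei holds 75% of Talus, so Mei controls Talus.
Neither Mei nor any entity Mei controls holds any voting interest in Anchor.
So Mei does not control Anchor.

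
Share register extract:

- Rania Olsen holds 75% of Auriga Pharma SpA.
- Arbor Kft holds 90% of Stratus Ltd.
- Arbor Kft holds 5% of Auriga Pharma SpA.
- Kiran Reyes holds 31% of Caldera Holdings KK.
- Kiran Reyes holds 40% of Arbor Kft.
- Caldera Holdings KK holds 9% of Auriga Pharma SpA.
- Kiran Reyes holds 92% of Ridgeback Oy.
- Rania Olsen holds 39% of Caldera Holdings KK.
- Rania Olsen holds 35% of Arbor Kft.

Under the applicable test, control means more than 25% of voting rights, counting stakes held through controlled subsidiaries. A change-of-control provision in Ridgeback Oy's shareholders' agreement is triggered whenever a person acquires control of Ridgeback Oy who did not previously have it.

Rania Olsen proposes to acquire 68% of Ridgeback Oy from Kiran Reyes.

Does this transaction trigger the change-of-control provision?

Yes

The purchase adds only to Rania's holdings (Kiran's stake shrinks), so Rania is the only person who could newly come to control Ridgeback.
Rania holds 35% of Arbor, so Rania controls Arbor.
Rania holds 39% of Caldera, so Rania controls Caldera.
Arbor holds 90% of Stratus, so Rania controls Stratus.
Caldera and Rania and Arbor together hold 9% + 75% + 5% = 89% of Auriga, so Rania controls Auriga.
Neither Rania nor any entity Rania controls holds any voting interest in Ridgeback.
So before the transaction, Rania does not control Ridgeback.
After the purchase, Rania holds 68% of Ridgeback directly, and Kiran's stake falls to 24%.
Rania holds 68% of Ridgeback, so Rania controls Ridgeback.
Rania did not control Ridgeback before and does after, so the clause is triggered.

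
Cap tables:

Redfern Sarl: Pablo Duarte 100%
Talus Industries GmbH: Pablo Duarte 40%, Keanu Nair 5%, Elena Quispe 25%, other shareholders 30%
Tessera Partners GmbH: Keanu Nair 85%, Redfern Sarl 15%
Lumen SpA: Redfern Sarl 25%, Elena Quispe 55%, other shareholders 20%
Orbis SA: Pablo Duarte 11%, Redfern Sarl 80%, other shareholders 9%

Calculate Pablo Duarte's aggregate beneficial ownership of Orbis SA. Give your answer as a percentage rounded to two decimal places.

Pablo reaches Orbis along 2 paths.
Direct stake: 11% = 11%.
Via Redfern: 100% × 80% = 80%.
Total: 11% + 80% = 91%.
Rounded: 91.00%.

91.00%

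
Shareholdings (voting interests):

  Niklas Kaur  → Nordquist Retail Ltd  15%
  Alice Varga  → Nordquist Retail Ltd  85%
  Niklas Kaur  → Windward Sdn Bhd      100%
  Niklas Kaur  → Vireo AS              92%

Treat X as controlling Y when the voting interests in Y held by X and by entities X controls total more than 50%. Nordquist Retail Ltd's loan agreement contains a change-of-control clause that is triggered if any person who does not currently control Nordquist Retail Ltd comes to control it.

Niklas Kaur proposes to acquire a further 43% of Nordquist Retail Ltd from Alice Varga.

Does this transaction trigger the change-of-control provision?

Yes

The purchase adds only to Niklas's holdings (Alice's stake shrinks), so Niklas is the only person who could newly come to control Nordquist.
Niklas holds 100% of Windward, so Niklas controls Windward.
Niklas holds 92% of Vireo, so Niklas controls Vireo.
In Nordquist, Niklas's side holds only 15%, not > 50%.
So before the transaction, Niklas does not control Nordquist.
After the purchase, Niklas's direct stake in Nordquist rises to 15% + 43% = 58%, and Alice's stake falls to 42%.
Niklas holds 58% of Nordquist, so Niklas controls Nordquist.
Niklas did not control Nordquist before and does after, so the clause is triggered.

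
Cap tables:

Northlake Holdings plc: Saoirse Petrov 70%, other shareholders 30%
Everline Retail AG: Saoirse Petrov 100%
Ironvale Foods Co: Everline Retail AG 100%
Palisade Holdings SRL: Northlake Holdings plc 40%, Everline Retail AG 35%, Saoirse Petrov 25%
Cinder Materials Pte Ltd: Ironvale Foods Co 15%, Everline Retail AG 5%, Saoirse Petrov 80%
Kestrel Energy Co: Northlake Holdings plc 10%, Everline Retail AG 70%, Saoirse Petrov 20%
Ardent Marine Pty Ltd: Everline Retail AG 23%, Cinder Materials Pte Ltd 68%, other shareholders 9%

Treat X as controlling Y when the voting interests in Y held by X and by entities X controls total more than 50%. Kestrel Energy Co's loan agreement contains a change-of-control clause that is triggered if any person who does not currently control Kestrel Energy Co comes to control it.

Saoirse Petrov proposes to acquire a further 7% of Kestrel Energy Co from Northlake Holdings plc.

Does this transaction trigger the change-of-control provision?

The purchase adds only to Saoirse's holdings (Northlake's stake shrinks), so Saoirse is the only person who could newly come to control Kestrel.
Saoirse holds 100% of Everline, so Saoirse controls Everline.
Saoirse holds 70% of Northlake, so Saoirse controls Northlake.
Northlake and Everline and Saoirse together hold 10% + 70% + 20% = 100% of Kestrel, so Saoirse controls Kestrel.
So Saoirse already controls Kestrel before the transaction.
After the purchase, Saoirse's direct stake in Kestrel rises to 20% + 7% = 27%, and Northlake's stake falls to 3%.
Saoirse controlled Kestrel already, so this is not a new person acquiring control; every other person's position is unchanged or reduced.
No new person acquires control, so the clause is not triggered.

No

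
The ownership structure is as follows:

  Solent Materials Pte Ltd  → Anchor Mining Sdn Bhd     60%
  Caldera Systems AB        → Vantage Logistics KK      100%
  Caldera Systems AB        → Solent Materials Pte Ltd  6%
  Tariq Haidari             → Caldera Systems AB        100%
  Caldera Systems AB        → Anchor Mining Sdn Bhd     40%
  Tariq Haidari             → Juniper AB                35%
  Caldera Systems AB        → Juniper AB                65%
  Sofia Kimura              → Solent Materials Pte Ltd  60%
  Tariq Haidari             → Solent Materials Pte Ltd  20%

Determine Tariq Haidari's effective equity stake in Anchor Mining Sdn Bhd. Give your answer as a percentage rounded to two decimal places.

55.60%

Tariq reaches Anchor along 3 paths.
Via Caldera: 100% × 40% = 40%.
Via Caldera → Solent: 100% × 6% × 60% = 3.6%.
Via Solent: 20% × 60% = 12%.
Total: 40% + 3.6% + 12% = 55.6%.
Rounded: 55.60%.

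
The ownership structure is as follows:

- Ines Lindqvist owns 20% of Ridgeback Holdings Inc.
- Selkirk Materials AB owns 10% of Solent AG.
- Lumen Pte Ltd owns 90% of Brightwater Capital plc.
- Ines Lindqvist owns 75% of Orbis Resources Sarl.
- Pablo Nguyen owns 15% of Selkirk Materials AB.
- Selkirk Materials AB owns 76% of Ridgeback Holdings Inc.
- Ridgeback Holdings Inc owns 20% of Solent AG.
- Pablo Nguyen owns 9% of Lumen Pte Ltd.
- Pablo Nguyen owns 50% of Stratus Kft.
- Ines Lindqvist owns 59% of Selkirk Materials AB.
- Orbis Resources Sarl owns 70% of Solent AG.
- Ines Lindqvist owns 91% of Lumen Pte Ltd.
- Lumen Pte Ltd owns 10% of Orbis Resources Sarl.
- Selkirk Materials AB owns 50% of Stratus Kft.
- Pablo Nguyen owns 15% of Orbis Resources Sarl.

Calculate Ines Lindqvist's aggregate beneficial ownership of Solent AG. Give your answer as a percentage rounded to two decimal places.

77.74%

Ines reaches Solent along 5 paths.
Via Orbis: 75% × 70% = 52.5%.
Via Lumen → Orbis: 91% × 10% × 70% = 6.37%.
Via Selkirk → Ridgeback: 59% × 76% × 20% = 8.968%.
Via Ridgeback: 20% × 20% = 4%.
Via Selkirk: 59% × 10% = 5.9%.
Total: 52.5% + 6.37% + 8.968% + 4% + 5.9% = 77.738%.
Rounded: 77.74%.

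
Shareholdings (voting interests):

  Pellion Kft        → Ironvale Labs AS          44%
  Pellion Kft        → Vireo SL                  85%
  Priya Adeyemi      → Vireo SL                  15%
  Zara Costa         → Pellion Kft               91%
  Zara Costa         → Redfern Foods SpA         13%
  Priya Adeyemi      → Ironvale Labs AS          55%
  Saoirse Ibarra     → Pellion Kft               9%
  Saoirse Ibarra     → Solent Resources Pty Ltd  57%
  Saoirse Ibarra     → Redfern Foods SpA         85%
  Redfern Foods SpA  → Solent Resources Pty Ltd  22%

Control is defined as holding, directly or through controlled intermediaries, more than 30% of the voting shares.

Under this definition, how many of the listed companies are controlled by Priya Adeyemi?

1

Priya holds 55% of Ironvale, so Priya controls Ironvale.
No other company's threshold is met.
Priya controls 1 company.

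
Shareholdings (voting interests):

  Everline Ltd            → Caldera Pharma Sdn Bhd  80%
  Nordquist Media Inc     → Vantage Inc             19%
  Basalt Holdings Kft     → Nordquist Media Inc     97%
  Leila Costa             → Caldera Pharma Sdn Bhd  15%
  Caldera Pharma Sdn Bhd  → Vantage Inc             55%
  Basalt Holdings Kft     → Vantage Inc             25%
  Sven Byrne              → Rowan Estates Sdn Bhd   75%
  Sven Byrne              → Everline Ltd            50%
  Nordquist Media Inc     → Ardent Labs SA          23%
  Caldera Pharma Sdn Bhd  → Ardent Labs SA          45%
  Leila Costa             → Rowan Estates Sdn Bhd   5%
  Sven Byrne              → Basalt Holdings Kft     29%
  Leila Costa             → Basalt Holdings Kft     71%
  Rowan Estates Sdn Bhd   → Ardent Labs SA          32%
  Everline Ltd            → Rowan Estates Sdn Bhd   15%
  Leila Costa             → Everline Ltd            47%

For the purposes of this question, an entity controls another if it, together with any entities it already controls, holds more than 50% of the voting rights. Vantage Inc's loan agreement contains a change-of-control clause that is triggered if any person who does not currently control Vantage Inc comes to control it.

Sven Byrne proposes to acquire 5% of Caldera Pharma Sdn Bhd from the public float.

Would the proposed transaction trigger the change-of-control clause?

The purchase changes only Sven's holdings, so Sven is the only person who could newly come to control Vantage.
Sven holds 75% of Rowan, so Sven controls Rowan.
Neither Sven nor any entity Sven controls holds any voting interest in Vantage.
So before the transaction, Sven does not control Vantage.
After the purchase, Sven holds 5% of Caldera directly.
Sven's side now holds 5% of Caldera, not > 50%, so Sven still does not control Caldera.
After the transaction, neither Sven nor any entity Sven controls holds a voting interest in Vantage, so Sven still does not control it.
No new person acquires control, so the clause is not triggered.

No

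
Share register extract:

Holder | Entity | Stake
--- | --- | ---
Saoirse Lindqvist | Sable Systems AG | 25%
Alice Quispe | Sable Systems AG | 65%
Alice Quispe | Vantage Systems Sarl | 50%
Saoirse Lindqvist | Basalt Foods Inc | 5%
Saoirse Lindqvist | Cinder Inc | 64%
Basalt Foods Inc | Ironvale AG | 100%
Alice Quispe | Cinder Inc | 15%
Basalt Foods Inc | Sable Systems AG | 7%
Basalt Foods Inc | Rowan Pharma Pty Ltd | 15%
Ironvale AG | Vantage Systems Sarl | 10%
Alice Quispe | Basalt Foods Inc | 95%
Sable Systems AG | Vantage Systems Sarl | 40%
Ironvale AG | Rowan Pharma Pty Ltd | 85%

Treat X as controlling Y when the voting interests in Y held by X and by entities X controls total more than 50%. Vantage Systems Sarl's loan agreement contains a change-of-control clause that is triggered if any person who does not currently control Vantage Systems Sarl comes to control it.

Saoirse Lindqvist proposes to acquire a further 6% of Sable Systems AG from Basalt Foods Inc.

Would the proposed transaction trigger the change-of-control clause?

No

The purchase adds only to Saoirse's holdings (Basalt's stake shrinks), so Saoirse is the only person who could newly come to control Vantage.
Saoirse holds 64% of Cinder, so Saoirse controls Cinder.
Neither Saoirse nor any entity Saoirse controls holds any voting interest in Vantage.
So before the transaction, Saoirse does not control Vantage.
After the purchase, Saoirse's direct stake in Sable rises to 25% + 6% = 31%, and Basalt's stake falls to 1%.
Saoirse's side now holds 31% of Sable, not > 50%, so Saoirse still does not control Sable.
After the transaction, neither Saoirse nor any entity Saoirse controls holds a voting interest in Vantage, so Saoirse still does not control it.
No new person acquires control, so the clause is not triggered.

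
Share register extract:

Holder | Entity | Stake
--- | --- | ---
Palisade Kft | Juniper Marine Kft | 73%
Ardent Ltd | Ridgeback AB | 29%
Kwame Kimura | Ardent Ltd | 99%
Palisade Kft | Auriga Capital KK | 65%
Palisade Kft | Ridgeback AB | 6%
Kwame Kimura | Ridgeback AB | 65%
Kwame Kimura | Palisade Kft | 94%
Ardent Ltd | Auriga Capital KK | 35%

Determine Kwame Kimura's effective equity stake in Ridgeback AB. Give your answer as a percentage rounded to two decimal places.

99.35%

Kwame reaches Ridgeback along 3 paths.
Via Palisade: 94% × 6% = 5.64%.
Via Ardent: 99% × 29% = 28.71%.
Direct stake: 65% = 65%.
Total: 5.64% + 28.71% + 65% = 99.35%.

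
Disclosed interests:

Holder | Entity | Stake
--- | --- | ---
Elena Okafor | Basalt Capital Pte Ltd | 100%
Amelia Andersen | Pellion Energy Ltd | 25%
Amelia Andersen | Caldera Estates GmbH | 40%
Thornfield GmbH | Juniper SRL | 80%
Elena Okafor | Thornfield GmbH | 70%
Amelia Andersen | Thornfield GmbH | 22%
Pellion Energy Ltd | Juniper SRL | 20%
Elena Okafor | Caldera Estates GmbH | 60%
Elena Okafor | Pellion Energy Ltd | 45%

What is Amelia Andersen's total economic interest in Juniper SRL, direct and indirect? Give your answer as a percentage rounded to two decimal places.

Amelia reaches Juniper along 2 paths.
Via Thornfield: 22% × 80% = 17.6%.
Via Pellion: 25% × 20% = 5%.
Total: 17.6% + 5% = 22.6%.
Rounded: 22.60%.

22.60%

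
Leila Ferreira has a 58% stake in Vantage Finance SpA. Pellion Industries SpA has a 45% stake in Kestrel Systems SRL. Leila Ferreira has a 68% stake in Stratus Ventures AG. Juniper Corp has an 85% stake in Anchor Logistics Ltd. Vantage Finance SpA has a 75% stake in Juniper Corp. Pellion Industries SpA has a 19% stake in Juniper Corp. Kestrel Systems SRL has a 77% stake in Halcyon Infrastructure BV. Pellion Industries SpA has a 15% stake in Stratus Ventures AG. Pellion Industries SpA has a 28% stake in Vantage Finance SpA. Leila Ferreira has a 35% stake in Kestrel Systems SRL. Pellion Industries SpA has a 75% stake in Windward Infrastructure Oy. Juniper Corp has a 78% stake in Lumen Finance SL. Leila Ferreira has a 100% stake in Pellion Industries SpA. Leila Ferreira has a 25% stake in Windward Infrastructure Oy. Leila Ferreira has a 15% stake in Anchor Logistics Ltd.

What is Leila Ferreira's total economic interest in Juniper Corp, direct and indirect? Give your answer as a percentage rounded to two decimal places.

83.50%

Leila reaches Juniper along 3 paths.
Via Vantage: 58% × 75% = 43.5%.
Via Pellion → Vantage: 100% × 28% × 75% = 21%.
Via Pellion: 100% × 19% = 19%.
Total: 43.5% + 21% + 19% = 83.5%.
Rounded: 83.50%.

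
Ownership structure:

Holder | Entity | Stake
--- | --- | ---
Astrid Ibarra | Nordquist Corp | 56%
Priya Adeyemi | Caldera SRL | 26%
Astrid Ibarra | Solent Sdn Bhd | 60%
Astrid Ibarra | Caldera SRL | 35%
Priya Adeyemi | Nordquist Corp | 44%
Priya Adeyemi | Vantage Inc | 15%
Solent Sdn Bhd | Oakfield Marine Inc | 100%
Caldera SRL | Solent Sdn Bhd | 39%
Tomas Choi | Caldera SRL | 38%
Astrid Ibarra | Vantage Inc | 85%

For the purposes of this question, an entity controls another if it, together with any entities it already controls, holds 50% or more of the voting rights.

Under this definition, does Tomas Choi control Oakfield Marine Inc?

Tomas's largest direct stake is 38% in Caldera, which does not meet the threshold, so Tomas controls no company.
Neither Tomas nor any entity Tomas controls holds any voting interest in Oakfield.
So Tomas does not control Oakfield.

No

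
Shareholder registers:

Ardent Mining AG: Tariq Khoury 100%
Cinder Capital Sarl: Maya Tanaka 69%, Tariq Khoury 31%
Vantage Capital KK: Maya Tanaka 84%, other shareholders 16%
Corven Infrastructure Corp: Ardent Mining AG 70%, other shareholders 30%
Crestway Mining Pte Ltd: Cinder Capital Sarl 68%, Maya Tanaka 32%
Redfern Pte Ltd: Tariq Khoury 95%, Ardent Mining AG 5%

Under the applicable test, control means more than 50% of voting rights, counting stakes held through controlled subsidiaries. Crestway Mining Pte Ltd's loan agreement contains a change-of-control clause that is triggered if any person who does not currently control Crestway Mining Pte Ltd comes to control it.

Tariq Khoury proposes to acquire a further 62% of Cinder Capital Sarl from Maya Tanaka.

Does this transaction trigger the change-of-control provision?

The purchase adds only to Tariq's holdings (Maya's stake shrinks), so Tariq is the only person who could newly come to control Crestway.
Tariq holds 100% of Ardent, so Tariq controls Ardent.
Ardent holds 70% of Corven, so Tariq controls Corven.
Tariq and Ardent together hold 95% + 5% = 100% of Redfern, so Tariq controls Redfern.
Neither Tariq nor any entity Tariq controls holds any voting interest in Crestway.
So before the transaction, Tariq does not control Crestway.
After the purchase, Tariq's direct stake in Cinder rises to 31% + 62% = 93%, and Maya's stake falls to 7%.
Tariq holds 93% of Cinder, so Tariq controls Cinder.
Cinder holds 68% of Crestway, so Tariq controls Crestway.
Tariq did not control Crestway before and does after, so the clause is triggered.

Yes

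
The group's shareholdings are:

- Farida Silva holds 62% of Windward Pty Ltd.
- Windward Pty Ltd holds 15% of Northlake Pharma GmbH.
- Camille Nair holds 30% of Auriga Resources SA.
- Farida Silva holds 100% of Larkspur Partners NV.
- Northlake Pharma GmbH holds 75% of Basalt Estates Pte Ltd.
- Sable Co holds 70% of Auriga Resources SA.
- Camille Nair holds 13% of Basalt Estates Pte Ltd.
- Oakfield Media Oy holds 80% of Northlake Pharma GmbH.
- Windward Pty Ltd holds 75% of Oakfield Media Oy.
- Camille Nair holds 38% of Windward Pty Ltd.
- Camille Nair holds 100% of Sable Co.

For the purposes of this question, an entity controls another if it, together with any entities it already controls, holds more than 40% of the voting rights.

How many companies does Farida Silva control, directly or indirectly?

Farida holds 62% of Windward, so Farida controls Windward.
Windward holds 75% of Oakfield, so Farida controls Oakfield.
Windward and Oakfield together hold 15% + 80% = 95% of Northlake, so Farida controls Northlake.
Farida holds 100% of Larkspur, so Farida controls Larkspur.
Northlake holds 75% of Basalt, so Farida controls Basalt.
No other company's threshold is met.
Farida controls 5 companies.

5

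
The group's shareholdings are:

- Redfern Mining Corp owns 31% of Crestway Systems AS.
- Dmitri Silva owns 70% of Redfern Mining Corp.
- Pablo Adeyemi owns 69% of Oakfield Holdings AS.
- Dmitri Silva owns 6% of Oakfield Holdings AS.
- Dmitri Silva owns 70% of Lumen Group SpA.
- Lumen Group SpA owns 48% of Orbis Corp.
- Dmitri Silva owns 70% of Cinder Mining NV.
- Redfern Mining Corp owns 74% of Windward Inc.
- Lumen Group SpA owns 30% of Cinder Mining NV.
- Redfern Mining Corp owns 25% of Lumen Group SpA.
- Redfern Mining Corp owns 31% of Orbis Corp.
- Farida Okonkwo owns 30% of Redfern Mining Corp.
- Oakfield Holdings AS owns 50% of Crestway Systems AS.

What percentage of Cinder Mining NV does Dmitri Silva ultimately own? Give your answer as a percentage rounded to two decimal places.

96.25%

Dmitri reaches Cinder along 3 paths.
Direct stake: 70% = 70%.
Via Lumen: 70% × 30% = 21%.
Via Redfern → Lumen: 70% × 25% × 30% = 5.25%.
Total: 70% + 21% + 5.25% = 96.25%.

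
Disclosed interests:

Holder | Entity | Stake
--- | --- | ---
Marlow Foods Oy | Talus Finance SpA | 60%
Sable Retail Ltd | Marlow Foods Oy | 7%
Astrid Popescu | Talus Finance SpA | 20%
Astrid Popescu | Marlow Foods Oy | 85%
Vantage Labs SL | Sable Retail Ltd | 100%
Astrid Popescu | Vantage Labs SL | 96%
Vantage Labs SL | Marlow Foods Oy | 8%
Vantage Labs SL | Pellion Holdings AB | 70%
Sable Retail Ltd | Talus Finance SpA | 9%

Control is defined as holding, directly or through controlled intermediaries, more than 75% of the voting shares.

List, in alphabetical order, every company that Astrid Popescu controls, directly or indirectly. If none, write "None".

Astrid holds 96% of Vantage, so Astrid controls Vantage.
Vantage holds 100% of Sable, so Astrid controls Sable.
Astrid and Vantage and Sable together hold 85% + 8% + 7% = 100% of Marlow, so Astrid controls Marlow.
Astrid and Marlow and Sable together hold 20% + 60% + 9% = 89% of Talus, so Astrid controls Talus.
No other company's threshold is met.

Marlow Foods Oy, Sable Retail Ltd, Talus Finance SpA, Vantage Labs SL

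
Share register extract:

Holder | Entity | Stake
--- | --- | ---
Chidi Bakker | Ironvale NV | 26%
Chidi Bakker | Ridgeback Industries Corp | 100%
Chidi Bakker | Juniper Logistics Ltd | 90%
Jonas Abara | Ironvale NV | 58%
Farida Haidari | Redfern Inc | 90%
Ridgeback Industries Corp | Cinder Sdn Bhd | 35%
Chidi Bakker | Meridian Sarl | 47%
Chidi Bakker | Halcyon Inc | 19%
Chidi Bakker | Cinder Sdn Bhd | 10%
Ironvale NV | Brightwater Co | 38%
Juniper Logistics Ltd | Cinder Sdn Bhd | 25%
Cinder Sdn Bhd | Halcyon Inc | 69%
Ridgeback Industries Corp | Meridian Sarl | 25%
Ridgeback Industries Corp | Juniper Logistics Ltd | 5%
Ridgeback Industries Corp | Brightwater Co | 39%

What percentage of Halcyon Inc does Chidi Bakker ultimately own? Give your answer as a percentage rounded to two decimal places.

66.44%

Chidi reaches Halcyon along 5 paths.
Via Juniper → Cinder: 90% × 25% × 69% = 15.525%.
Via Ridgeback → Juniper → Cinder: 100% × 5% × 25% × 69% = 0.8625%.
Via Cinder: 10% × 69% = 6.9%.
Via Ridgeback → Cinder: 100% × 35% × 69% = 24.15%.
Direct stake: 19% = 19%.
Total: 15.525% + 0.8625% + 6.9% + 24.15% + 19% = 66.4375%.
Rounded: 66.44%.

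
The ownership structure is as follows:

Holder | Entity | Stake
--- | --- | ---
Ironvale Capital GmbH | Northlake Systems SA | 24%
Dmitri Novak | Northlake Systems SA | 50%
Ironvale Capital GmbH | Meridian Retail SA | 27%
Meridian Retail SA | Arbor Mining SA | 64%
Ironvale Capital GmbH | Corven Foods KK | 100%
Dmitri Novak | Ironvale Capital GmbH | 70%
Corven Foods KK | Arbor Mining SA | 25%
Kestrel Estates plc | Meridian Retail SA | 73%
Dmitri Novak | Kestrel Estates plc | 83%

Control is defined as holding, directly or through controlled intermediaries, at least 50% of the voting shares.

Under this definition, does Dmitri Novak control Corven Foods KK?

Dmitri holds 70% of Ironvale, so Dmitri controls Ironvale.
Ironvale holds 100% of Corven, so Dmitri controls Corven.

Yes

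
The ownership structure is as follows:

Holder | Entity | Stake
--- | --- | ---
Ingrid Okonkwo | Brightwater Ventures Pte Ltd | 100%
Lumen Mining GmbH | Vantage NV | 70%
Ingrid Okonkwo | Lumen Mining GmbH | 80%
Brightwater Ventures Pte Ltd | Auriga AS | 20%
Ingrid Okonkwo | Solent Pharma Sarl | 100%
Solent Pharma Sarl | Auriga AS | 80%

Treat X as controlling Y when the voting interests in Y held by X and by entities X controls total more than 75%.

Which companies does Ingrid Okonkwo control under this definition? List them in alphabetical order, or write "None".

Ingrid holds 100% of Brightwater, so Ingrid controls Brightwater.
Ingrid holds 80% of Lumen, so Ingrid controls Lumen.
Ingrid holds 100% of Solent, so Ingrid controls Solent.
Solent and Brightwater together hold 80% + 20% = 100% of Auriga, so Ingrid controls Auriga.
No other company's threshold is met.

Auriga AS, Brightwater Ventures Pte Ltd, Lumen Mining GmbH, Solent Pharma Sarl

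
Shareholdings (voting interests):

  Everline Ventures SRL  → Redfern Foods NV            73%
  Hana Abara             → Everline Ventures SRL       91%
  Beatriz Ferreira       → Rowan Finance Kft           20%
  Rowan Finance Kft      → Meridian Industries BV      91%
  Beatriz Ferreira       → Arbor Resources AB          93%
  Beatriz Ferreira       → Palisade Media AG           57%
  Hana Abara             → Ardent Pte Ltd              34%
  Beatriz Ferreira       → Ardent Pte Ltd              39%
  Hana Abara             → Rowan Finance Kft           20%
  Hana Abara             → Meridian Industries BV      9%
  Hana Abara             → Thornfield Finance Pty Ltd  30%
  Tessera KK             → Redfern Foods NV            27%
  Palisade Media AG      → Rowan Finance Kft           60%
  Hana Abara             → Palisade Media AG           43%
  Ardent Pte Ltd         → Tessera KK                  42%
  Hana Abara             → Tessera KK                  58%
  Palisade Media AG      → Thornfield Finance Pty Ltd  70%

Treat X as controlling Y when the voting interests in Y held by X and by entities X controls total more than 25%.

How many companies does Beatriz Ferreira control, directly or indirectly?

Beatriz holds 57% of Palisade, so Beatriz controls Palisade.
Beatriz holds 39% of Ardent, so Beatriz controls Ardent.
Palisade and Beatriz together hold 60% + 20% = 80% of Rowan, so Beatriz controls Rowan.
Ardent holds 42% of Tessera, so Beatriz controls Tessera.
Palisade holds 70% of Thornfield, so Beatriz controls Thornfield.
Beatriz holds 93% of Arbor, so Beatriz controls Arbor.
Tessera holds 27% of Redfern, so Beatriz controls Redfern.
Rowan holds 91% of Meridian, so Beatriz controls Meridian.
No other company's threshold is met.
Beatriz controls 8 companies.

8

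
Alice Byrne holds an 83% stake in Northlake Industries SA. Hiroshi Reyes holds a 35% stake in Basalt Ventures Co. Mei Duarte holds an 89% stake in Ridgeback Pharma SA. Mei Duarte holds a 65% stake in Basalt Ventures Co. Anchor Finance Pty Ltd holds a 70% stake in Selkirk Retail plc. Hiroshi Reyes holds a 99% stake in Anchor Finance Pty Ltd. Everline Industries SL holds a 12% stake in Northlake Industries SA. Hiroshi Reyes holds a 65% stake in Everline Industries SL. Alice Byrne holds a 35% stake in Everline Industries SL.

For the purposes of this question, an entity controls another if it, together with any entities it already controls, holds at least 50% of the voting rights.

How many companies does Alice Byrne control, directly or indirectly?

1

Alice holds 83% of Northlake, so Alice controls Northlake.
No other company's threshold is met.
Alice controls 1 company.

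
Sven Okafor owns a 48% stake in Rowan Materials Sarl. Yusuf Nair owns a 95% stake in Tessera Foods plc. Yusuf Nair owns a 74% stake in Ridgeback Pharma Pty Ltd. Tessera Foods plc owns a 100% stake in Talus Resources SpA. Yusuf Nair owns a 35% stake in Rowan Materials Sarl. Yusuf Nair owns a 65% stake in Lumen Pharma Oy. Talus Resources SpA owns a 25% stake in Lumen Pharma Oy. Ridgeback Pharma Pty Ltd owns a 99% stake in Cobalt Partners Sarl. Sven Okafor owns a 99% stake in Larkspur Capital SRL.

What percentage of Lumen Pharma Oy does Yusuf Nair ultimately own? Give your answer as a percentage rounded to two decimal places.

Yusuf reaches Lumen along 2 paths.
Direct stake: 65% = 65%.
Via Tessera → Talus: 95% × 100% × 25% = 23.75%.
Total: 65% + 23.75% = 88.75%.

88.75%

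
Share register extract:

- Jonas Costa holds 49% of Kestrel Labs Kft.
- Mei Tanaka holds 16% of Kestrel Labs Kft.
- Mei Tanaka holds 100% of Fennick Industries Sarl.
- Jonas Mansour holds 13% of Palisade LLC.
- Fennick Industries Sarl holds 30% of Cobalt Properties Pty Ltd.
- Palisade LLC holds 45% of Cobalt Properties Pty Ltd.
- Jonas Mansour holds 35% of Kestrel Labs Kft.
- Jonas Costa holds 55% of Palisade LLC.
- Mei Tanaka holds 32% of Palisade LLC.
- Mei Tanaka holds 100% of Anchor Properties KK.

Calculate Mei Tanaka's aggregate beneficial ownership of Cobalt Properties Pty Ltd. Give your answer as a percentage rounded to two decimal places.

Mei reaches Cobalt along 2 paths.
Via Fennick: 100% × 30% = 30%.
Via Palisade: 32% × 45% = 14.4%.
Total: 30% + 14.4% = 44.4%.
Rounded: 44.40%.

44.40%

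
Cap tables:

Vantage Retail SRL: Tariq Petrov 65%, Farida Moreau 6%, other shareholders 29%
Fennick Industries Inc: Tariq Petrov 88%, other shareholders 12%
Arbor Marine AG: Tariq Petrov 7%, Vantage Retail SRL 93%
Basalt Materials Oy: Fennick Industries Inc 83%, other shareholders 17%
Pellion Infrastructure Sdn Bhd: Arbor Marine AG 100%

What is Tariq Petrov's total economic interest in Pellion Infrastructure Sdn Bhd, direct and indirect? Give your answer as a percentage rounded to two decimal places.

67.45%

Tariq reaches Pellion along 2 paths.
Via Arbor: 7% × 100% = 7%.
Via Vantage → Arbor: 65% × 93% × 100% = 60.45%.
Total: 7% + 60.45% = 67.45%.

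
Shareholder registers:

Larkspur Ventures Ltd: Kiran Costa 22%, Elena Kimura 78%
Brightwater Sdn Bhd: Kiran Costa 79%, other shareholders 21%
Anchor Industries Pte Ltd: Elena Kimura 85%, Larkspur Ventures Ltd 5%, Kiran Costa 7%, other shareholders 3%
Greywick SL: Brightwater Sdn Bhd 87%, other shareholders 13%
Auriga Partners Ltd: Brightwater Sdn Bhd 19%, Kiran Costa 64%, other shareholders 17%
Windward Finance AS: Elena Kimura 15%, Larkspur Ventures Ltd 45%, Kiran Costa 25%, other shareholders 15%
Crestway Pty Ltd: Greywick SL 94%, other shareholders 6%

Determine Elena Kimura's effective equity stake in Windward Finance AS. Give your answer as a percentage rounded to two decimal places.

50.10%

Elena reaches Windward along 2 paths.
Direct stake: 15% = 15%.
Via Larkspur: 78% × 45% = 35.1%.
Total: 15% + 35.1% = 50.1%.
Rounded: 50.10%.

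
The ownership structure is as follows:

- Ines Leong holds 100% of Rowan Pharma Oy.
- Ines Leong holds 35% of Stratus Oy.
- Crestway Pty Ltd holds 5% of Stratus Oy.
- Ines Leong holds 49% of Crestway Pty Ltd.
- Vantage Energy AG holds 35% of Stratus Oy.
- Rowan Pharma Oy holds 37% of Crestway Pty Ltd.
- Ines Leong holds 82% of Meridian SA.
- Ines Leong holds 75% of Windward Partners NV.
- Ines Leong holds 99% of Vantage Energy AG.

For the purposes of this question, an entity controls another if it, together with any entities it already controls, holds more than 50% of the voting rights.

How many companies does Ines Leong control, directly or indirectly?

6

Ines holds 82% of Meridian, so Ines controls Meridian.
Ines holds 100% of Rowan, so Ines controls Rowan.
Ines holds 99% of Vantage, so Ines controls Vantage.
Rowan and Ines together hold 37% + 49% = 86% of Crestway, so Ines controls Crestway.
Ines holds 75% of Windward, so Ines controls Windward.
Ines and Vantage and Crestway together hold 35% + 35% + 5% = 75% of Stratus, so Ines controls Stratus.
Ines controls 6 companies.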